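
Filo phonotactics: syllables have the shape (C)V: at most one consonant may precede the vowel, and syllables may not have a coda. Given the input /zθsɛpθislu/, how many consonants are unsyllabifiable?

4

Syllabifying with onset maximization leaves /z/, /θ/, /p/, /s/ stranded (no codas are permitted; onsets are limited to one consonant).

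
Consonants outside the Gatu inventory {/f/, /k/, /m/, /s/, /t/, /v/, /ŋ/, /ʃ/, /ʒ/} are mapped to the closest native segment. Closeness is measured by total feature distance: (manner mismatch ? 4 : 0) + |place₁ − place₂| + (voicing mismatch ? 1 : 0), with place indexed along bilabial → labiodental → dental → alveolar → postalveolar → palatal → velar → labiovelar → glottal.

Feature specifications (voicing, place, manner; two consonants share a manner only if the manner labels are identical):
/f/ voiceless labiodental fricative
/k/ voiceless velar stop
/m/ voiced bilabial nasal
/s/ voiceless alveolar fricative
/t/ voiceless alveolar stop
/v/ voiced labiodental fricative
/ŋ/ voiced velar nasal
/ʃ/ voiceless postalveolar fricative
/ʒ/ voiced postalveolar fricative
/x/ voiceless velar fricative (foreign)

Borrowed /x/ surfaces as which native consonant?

/ʃ/ is closest: same manner (fricative), place distance 2 (velar→postalveolar), same voicing; total 2. Next closest is /s/ at distance 3.

ʃ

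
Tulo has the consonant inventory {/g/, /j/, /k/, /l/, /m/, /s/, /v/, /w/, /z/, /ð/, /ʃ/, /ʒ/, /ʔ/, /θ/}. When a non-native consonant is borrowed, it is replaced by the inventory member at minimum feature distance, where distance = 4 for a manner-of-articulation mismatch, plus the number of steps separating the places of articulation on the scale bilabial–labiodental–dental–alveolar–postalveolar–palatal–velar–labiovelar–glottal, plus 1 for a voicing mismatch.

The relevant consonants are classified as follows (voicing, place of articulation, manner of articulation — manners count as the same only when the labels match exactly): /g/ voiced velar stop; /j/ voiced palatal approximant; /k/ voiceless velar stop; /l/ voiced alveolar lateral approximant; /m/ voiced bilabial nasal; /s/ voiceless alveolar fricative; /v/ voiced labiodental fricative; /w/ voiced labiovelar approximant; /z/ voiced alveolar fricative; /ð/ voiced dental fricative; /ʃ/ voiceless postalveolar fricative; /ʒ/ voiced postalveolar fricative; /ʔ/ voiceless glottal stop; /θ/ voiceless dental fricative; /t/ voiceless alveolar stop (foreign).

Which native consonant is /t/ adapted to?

/k/ is closest: same manner (stop), place distance 3 (alveolar→velar), same voicing; total 3. Next closest is /g/ at distance 4.

k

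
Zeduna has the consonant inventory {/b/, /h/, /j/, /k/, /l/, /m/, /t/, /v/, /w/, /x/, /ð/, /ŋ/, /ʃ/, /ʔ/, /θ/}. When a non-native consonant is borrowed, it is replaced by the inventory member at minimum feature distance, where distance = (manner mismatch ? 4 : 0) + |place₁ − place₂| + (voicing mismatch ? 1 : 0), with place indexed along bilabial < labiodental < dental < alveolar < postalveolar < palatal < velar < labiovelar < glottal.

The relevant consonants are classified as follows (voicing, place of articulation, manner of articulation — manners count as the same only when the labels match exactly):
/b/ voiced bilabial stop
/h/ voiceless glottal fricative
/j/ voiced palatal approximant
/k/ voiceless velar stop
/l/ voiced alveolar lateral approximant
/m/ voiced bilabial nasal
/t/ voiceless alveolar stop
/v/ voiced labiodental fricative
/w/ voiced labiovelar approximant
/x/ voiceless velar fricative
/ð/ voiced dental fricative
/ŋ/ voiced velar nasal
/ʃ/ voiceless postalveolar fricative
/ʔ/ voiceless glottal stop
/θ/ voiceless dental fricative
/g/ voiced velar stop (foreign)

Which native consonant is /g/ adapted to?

k

/k/ is closest: same manner (stop), place distance 0 (velar→velar), voicing differs (+1); total 1. Next closest is /ʔ/ at distance 3.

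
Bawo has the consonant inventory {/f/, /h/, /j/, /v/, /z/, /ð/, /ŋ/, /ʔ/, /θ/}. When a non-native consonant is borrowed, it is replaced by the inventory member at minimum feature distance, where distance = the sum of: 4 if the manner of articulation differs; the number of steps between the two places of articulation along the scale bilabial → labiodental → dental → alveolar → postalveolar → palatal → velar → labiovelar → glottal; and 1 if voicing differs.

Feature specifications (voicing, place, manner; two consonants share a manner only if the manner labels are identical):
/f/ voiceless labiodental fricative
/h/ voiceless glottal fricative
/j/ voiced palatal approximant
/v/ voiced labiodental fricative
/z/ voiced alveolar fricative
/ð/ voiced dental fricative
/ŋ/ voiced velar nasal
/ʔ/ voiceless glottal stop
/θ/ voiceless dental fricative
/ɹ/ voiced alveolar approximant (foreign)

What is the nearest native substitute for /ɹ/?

j

/j/ is closest: same manner (approximant), place distance 2 (alveolar→palatal), same voicing; total 2. Next closest is /z/ at distance 4.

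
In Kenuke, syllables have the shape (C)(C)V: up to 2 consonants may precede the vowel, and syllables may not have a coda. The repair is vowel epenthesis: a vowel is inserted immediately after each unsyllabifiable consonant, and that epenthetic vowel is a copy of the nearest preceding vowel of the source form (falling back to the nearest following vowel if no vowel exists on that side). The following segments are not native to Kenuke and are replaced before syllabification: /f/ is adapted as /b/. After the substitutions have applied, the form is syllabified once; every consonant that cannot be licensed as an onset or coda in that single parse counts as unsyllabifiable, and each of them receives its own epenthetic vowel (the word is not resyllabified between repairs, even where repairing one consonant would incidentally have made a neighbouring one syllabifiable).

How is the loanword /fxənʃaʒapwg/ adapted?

Substitution: /f/ → /b/, giving /bxənʃaʒapwg/.
The consonants /p/, /w/, /g/ cannot be parsed into a legal (C)(C)V syllable (no codas are permitted; onsets may contain at most 2 consonants).
Each unlicensed consonant becomes the onset of a new syllable: /p/ → /pa/, /w/ → /wa/, /g/ → /ga/.

bxənʃaʒapawaga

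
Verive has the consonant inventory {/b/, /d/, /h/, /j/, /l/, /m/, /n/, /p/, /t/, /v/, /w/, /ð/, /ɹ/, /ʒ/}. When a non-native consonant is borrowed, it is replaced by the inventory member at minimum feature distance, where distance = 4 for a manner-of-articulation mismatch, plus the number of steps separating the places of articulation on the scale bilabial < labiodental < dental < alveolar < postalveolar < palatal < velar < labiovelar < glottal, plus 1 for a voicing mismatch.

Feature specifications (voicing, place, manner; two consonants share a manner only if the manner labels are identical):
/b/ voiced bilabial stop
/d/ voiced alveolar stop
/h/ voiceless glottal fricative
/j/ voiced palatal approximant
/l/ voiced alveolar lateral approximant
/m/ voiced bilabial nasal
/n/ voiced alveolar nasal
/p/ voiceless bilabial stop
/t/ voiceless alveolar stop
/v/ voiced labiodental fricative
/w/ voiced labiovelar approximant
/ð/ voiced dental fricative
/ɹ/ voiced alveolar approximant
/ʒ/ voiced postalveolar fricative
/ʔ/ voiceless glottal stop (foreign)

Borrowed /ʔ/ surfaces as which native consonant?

/h/ is closest: manner differs (stop→fricative, +4), place distance 0 (glottal→glottal), same voicing; total 4. Next closest is /t/ at distance 5.

h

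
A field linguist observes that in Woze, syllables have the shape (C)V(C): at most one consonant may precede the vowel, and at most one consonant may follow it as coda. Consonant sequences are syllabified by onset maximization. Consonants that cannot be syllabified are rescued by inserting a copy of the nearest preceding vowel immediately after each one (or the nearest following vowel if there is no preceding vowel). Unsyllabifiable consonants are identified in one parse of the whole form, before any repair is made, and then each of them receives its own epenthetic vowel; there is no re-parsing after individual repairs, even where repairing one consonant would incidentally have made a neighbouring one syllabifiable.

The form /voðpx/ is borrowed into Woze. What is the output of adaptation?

voðpoxo

Under (C)V(C), the unsyllabifiable consonants are /p/, /x/ (at most one coda consonant is licensed; onsets are limited to one consonant).
Epenthesis after each stranded consonant: /p/ → /po/, /x/ → /xo/.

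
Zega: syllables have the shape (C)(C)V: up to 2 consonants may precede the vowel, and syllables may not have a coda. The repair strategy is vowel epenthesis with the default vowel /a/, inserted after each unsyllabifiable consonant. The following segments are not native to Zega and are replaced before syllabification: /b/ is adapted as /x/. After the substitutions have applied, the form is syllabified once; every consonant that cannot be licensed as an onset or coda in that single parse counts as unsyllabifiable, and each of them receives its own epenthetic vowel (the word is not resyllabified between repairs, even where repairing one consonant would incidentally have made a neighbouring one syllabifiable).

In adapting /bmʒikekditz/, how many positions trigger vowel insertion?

After substitution the input is /xmʒikekditz/.
The unsyllabifiable consonants are /x/, /t/, /z/; each receives one epenthetic vowel.

3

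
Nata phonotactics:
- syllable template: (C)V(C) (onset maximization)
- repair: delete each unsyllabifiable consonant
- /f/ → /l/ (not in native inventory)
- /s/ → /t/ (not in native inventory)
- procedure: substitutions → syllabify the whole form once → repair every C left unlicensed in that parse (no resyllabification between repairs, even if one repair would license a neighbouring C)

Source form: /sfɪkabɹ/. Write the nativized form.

lɪkab

Substitution: /s/ → /t/, /f/ → /l/, giving /tlɪkabɹ/.
The consonants /t/, /ɹ/ cannot be parsed into a legal (C)V(C) syllable (at most one coda consonant is licensed; onsets are limited to one consonant).
Deletion applies to /t/, /ɹ/.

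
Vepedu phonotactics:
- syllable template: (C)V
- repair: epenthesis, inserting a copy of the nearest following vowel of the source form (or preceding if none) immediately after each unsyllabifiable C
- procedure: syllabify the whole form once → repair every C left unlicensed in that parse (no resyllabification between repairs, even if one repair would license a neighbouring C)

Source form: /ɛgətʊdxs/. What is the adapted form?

The consonants /d/, /x/, /s/ cannot be parsed into a legal (C)V syllable (no codas are permitted; onsets are limited to one consonant).
Epenthesis after each stranded consonant: /d/ → /dʊ/, /x/ → /xʊ/, /s/ → /sʊ/.

ɛgətʊdʊxʊsʊ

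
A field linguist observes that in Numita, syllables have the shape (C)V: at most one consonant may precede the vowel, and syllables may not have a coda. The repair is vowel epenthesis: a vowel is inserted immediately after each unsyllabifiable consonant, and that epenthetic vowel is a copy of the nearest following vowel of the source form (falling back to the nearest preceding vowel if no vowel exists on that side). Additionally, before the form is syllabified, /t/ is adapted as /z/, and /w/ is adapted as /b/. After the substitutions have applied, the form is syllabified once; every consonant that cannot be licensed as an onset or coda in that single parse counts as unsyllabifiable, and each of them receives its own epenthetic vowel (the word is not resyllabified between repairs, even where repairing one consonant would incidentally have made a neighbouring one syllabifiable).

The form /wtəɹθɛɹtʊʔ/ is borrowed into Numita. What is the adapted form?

Substitution: /w/ → /b/, /t/ → /z/, giving /bzəɹθɛɹzʊʔ/.
Syllabifying with onset maximization leaves /b/, /ɹ/, /ɹ/, /ʔ/ stranded (no codas are permitted; onsets are limited to one consonant).
Epenthesis after each stranded consonant: /b/ → /bə/, /ɹ/ → /ɹɛ/, /ɹ/ → /ɹʊ/, /ʔ/ → /ʔʊ/.

bəzəɹɛθɛɹʊzʊʔʊ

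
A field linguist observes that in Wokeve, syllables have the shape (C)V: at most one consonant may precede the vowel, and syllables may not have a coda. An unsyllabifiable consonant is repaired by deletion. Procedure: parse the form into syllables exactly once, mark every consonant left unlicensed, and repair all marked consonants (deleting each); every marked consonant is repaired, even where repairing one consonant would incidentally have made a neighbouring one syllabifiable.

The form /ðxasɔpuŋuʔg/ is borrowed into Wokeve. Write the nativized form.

Under (C)V, the unsyllabifiable consonants are /ð/, /ʔ/, /g/ (no codas are permitted; onsets are limited to one consonant).
Deleting the stranded consonants removes /ð/, /ʔ/, /g/.

xasɔpuŋu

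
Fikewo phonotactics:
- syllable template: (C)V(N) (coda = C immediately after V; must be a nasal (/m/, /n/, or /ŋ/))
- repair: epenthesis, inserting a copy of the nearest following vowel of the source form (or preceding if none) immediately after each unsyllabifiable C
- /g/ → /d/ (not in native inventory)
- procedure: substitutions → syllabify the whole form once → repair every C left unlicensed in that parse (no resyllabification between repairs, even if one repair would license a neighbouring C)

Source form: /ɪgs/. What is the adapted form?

ɪdɪsɪ

Substitution: /g/ → /d/, giving /ɪds/.
The consonants /d/, /s/ cannot be parsed into a legal (C)V(N) syllable (only a nasal (/m/, /n/, or /ŋ/) is licensed in coda position; onsets are limited to one consonant).
Epenthesis after each stranded consonant: /d/ → /dɪ/, /s/ → /sɪ/.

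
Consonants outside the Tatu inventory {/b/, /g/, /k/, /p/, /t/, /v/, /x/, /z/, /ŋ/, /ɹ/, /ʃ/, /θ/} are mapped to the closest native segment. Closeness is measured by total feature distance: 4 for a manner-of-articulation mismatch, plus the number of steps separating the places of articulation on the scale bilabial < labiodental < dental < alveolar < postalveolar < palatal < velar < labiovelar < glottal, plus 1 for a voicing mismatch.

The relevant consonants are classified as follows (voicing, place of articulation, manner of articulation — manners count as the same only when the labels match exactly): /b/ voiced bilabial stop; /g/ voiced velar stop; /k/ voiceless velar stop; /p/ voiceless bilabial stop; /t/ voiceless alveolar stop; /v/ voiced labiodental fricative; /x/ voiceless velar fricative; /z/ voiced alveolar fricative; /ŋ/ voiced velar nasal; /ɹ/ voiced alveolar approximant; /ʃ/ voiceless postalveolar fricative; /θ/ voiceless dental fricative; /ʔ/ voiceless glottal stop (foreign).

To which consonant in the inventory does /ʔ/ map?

k

/k/ is closest: same manner (stop), place distance 2 (glottal→velar), same voicing; total 2. Next closest is /g/ at distance 3.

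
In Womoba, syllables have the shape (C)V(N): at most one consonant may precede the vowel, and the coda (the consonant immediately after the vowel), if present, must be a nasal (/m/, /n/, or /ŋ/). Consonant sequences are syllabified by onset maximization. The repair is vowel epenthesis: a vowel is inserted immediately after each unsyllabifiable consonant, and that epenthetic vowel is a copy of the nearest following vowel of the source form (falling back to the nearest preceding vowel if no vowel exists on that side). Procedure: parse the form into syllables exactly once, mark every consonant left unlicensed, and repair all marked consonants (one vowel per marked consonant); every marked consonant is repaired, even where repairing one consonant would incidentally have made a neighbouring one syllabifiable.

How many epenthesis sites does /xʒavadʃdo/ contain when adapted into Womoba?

The unsyllabifiable consonants are /x/, /d/, /ʃ/; each receives one epenthetic vowel.

3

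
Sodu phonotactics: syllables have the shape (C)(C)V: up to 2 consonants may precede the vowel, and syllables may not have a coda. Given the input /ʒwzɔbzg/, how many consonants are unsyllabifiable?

Syllabifying with onset maximization leaves /ʒ/, /b/, /z/, /g/ stranded (no codas are permitted; onsets may contain at most 2 consonants).

4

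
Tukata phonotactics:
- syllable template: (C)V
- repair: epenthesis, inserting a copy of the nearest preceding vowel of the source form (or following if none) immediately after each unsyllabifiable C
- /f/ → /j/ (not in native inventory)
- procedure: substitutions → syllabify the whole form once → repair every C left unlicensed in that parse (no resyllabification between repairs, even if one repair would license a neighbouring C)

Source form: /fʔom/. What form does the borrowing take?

Substitution: /f/ → /j/, giving /jʔom/.
Under (C)V, the unsyllabifiable consonants are /j/, /m/ (no codas are permitted; onsets are limited to one consonant).
Each unlicensed consonant becomes the onset of a new syllable: /j/ → /jo/, /m/ → /mo/.

joʔomo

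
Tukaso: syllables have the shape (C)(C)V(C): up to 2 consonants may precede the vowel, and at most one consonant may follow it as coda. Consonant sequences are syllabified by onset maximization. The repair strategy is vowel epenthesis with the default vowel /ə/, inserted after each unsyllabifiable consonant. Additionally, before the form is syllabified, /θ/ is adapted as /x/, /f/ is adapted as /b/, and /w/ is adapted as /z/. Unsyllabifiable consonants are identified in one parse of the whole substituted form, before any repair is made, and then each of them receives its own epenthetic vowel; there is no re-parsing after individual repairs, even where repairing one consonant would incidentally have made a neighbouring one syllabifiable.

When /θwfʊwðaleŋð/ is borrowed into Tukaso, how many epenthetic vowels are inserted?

2

After substitution the input is /xzbʊzðaleŋð/.
The unsyllabifiable consonants are /x/, /ð/; each receives one epenthetic vowel.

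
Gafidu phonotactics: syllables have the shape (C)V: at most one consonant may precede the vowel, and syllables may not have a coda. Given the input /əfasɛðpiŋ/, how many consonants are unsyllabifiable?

Syllabifying with onset maximization leaves /ð/, /ŋ/ stranded (no codas are permitted; onsets are limited to one consonant).

2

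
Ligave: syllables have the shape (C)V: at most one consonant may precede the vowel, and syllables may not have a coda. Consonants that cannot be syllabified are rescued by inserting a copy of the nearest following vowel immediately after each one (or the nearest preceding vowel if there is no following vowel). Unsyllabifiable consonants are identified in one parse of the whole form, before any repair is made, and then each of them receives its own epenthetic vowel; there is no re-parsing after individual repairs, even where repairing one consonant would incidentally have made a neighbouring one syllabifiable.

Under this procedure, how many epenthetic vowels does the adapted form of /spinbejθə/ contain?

The unsyllabifiable consonants are /s/, /n/, /j/; each receives one epenthetic vowel.

3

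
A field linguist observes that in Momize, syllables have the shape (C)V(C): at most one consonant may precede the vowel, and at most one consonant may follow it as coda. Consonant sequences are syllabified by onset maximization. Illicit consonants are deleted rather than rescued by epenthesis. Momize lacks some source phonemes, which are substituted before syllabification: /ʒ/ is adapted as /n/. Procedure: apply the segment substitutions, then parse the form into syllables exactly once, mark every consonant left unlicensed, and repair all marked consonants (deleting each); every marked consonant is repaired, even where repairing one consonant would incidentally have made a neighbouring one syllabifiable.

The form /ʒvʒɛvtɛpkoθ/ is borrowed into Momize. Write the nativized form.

nɛvtɛpkoθ

Substitution: /ʒ/ → /n/, giving /nvnɛvtɛpkoθ/.
Under (C)V(C), the unsyllabifiable consonants are /n/, /v/ (at most one coda consonant is licensed; onsets are limited to one consonant).
Deleting the stranded consonants removes /n/, /v/.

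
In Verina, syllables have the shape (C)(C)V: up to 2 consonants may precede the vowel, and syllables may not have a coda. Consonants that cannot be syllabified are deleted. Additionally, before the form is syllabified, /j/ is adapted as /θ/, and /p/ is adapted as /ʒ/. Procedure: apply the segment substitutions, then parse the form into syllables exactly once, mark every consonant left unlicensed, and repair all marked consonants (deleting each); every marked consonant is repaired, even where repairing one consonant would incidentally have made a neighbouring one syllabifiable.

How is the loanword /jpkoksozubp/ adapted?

Substitution: /j/ → /θ/, /p/ → /ʒ/, giving /θʒkoksozubʒ/.
The consonants /θ/, /b/, /ʒ/ cannot be parsed into a legal (C)(C)V syllable (no codas are permitted; onsets may contain at most 2 consonants).
Each unlicensed consonant is deleted: /θ/, /b/, /ʒ/.

ʒkoksozu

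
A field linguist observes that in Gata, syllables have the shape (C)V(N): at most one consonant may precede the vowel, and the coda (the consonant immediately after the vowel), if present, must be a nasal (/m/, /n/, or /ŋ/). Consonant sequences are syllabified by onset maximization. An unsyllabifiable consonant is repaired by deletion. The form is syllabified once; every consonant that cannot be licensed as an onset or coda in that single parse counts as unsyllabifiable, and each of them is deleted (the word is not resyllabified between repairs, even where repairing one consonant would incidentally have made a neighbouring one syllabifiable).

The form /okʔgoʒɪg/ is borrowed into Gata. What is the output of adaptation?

Under (C)V(N), the unsyllabifiable consonants are /k/, /ʔ/, /g/ (only a nasal (/m/, /n/, or /ŋ/) is licensed in coda position; onsets are limited to one consonant).
Each unlicensed consonant is deleted: /k/, /ʔ/, /g/.

ogoʒɪ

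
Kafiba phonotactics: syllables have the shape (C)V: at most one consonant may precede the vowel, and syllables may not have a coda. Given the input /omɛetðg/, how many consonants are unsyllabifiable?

3

Syllabifying with onset maximization leaves /t/, /ð/, /g/ stranded (no codas are permitted; onsets are limited to one consonant).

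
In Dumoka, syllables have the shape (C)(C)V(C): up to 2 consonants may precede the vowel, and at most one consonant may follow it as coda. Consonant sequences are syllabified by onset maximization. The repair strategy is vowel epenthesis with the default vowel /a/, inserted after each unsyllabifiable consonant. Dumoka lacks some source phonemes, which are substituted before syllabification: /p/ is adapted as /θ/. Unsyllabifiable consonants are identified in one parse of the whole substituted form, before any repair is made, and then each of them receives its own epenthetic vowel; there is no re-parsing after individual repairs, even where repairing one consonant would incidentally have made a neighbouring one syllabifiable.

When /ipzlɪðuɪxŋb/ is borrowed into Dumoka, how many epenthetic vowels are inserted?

2

After substitution the input is /iθzlɪðuɪxŋb/.
The unsyllabifiable consonants are /ŋ/, /b/; each receives one epenthetic vowel.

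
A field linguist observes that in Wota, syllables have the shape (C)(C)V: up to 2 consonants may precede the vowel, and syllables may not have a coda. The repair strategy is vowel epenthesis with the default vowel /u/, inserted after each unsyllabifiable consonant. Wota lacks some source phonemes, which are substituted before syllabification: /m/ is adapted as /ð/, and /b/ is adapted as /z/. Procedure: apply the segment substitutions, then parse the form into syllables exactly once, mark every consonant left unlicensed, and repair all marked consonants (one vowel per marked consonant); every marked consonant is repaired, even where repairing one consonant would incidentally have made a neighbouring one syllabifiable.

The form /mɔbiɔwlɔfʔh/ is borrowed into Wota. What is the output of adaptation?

ðɔziɔwlɔfuʔuhu

Substitution: /m/ → /ð/, /b/ → /z/, giving /ðɔziɔwlɔfʔh/.
Under (C)(C)V, the unsyllabifiable consonants are /f/, /ʔ/, /h/ (no codas are permitted; onsets may contain at most 2 consonants).
Each unlicensed consonant becomes the onset of a new syllable: /f/ → /fu/, /ʔ/ → /ʔu/, /h/ → /hu/.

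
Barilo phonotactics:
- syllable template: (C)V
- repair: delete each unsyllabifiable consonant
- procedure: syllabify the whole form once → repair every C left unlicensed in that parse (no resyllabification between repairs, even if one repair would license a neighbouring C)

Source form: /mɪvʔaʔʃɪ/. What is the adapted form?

Under (C)V, the unsyllabifiable consonants are /v/, /ʔ/ (no codas are permitted; onsets are limited to one consonant).
Each unlicensed consonant is deleted: /v/, /ʔ/.

mɪʔaʃɪ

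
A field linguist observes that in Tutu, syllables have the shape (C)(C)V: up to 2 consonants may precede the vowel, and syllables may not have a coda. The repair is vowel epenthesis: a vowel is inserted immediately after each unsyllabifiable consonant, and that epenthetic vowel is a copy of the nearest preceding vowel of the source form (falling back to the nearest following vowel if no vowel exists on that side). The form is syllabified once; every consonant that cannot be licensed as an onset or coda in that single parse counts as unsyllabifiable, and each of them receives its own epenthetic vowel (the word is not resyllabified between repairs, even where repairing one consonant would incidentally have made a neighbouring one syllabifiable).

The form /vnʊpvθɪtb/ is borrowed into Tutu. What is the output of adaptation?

vnʊpʊvθɪtɪbɪ

Syllabifying with onset maximization leaves /p/, /t/, /b/ stranded (no codas are permitted; onsets may contain at most 2 consonants).
Inserting the epenthetic vowel yields /p/ → /pʊ/, /t/ → /tɪ/, /b/ → /bɪ/.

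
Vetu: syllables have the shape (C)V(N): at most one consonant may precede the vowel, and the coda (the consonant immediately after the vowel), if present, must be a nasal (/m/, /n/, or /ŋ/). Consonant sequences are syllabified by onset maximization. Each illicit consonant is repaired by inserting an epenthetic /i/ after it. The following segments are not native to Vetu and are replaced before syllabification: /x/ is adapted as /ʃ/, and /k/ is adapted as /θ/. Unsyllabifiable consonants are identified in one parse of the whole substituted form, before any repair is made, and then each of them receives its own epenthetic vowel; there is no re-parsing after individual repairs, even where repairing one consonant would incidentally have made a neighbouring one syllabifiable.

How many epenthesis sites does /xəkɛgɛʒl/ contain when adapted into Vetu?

2

After substitution the input is /ʃəθɛgɛʒl/.
The unsyllabifiable consonants are /ʒ/, /l/; each receives one epenthetic vowel.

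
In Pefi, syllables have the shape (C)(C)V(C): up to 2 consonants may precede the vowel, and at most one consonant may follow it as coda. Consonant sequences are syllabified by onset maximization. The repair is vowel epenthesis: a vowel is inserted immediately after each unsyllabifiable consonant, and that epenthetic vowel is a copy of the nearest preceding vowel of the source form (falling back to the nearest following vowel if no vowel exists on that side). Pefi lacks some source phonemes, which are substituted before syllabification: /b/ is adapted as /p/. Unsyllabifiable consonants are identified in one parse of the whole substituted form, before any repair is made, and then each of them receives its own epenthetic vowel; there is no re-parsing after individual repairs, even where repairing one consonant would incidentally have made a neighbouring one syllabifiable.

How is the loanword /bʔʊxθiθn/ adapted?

pʔʊxθiθni

Substitution: /b/ → /p/, giving /pʔʊxθiθn/.
Syllabifying with onset maximization leaves /n/ stranded (at most one coda consonant is licensed; onsets may contain at most 2 consonants).
Each unlicensed consonant becomes the onset of a new syllable: /n/ → /ni/.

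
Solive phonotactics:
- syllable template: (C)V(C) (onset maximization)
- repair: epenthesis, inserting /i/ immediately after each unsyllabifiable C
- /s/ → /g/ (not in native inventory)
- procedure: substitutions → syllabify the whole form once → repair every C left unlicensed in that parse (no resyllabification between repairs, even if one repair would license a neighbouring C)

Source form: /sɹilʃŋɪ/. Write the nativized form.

Substitution: /s/ → /g/, giving /gɹilʃŋɪ/.
Under (C)V(C), the unsyllabifiable consonants are /g/, /ʃ/ (at most one coda consonant is licensed; onsets are limited to one consonant).
Inserting the epenthetic vowel yields /g/ → /gi/, /ʃ/ → /ʃi/.

giɹilʃiŋɪ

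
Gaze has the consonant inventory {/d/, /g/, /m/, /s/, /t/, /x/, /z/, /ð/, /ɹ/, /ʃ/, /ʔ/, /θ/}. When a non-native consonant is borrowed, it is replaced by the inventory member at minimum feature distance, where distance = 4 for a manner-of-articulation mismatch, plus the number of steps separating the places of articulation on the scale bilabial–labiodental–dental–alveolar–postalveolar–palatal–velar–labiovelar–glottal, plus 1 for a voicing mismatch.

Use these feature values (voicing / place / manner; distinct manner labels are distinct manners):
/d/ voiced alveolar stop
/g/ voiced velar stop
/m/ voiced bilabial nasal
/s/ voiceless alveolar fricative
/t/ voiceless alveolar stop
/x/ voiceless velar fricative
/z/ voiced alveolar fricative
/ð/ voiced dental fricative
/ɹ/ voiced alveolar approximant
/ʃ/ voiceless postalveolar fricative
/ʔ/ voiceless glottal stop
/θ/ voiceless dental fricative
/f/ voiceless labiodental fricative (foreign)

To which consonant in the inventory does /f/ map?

/θ/ is closest: same manner (fricative), place distance 1 (labiodental→dental), same voicing; total 1. Next closest is /s/ at distance 2.

θ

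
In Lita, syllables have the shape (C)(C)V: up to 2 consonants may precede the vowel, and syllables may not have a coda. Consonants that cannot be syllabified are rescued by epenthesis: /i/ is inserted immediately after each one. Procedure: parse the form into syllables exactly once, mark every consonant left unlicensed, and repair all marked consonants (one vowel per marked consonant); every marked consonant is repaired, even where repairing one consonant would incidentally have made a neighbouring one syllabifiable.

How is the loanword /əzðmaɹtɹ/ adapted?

Syllabifying with onset maximization leaves /z/, /ɹ/, /t/, /ɹ/ stranded (no codas are permitted; onsets may contain at most 2 consonants).
Epenthesis after each stranded consonant: /z/ → /zi/, /ɹ/ → /ɹi/, /t/ → /ti/, /ɹ/ → /ɹi/.

əziðmaɹitiɹi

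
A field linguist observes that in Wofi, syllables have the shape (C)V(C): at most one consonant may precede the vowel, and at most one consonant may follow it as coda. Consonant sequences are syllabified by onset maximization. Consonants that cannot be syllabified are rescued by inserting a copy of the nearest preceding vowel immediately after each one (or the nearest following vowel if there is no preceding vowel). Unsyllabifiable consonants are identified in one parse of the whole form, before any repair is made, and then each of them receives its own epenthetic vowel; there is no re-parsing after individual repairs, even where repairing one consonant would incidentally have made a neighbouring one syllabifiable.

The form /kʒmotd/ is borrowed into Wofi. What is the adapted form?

The consonants /k/, /ʒ/, /d/ cannot be parsed into a legal (C)V(C) syllable (at most one coda consonant is licensed; onsets are limited to one consonant).
Epenthesis after each stranded consonant: /k/ → /ko/, /ʒ/ → /ʒo/, /d/ → /do/.

koʒomotdo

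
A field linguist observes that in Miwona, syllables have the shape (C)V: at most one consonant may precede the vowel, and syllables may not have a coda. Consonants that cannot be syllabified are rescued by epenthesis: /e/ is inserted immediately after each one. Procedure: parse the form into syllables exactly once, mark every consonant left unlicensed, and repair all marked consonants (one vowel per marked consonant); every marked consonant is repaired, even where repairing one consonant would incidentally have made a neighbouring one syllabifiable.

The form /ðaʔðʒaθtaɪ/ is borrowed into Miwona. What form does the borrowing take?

ðaʔeðeʒaθetaɪ

Under (C)V, the unsyllabifiable consonants are /ʔ/, /ð/, /θ/ (no codas are permitted; onsets are limited to one consonant).
Epenthesis after each stranded consonant: /ʔ/ → /ʔe/, /ð/ → /ðe/, /θ/ → /θe/.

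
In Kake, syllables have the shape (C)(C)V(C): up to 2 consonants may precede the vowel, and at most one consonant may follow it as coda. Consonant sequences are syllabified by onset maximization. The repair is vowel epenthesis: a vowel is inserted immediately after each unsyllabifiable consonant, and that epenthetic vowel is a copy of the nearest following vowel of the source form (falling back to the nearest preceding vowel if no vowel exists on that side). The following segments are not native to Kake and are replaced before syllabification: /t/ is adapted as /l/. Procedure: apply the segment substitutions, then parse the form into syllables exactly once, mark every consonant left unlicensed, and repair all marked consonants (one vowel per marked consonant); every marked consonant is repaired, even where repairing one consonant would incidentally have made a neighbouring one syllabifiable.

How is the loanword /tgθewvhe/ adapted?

legθewvhe

Substitution: /t/ → /l/, giving /lgθewvhe/.
The consonants /l/ cannot be parsed into a legal (C)(C)V(C) syllable (at most one coda consonant is licensed; onsets may contain at most 2 consonants).
Each unlicensed consonant becomes the onset of a new syllable: /l/ → /le/.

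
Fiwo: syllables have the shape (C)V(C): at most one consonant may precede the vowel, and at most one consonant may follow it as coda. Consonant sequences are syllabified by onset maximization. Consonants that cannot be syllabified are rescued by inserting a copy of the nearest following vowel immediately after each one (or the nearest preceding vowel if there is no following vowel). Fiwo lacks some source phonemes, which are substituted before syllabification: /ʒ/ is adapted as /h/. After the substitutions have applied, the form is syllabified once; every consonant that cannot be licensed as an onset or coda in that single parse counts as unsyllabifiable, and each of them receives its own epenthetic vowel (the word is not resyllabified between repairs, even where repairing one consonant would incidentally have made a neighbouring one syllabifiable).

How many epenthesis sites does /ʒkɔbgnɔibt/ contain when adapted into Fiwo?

After substitution the input is /hkɔbgnɔibt/.
The unsyllabifiable consonants are /h/, /g/, /t/; each receives one epenthetic vowel.

3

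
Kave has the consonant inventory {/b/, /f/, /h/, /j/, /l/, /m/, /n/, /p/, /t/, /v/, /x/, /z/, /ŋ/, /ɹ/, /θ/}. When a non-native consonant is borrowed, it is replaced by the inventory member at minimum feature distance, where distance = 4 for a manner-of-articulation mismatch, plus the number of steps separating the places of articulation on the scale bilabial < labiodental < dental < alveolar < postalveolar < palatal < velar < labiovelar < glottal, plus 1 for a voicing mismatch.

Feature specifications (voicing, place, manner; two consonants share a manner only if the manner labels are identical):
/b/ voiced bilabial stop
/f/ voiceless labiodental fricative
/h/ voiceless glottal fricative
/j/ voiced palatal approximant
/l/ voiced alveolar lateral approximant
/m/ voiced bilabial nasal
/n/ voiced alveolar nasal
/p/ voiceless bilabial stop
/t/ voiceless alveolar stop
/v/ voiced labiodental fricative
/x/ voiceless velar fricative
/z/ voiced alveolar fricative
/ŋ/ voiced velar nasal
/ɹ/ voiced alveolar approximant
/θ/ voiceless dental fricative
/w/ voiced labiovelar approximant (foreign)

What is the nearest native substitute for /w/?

/j/ is closest: same manner (approximant), place distance 2 (labiovelar→palatal), same voicing; total 2. Next closest is /ɹ/ at distance 4.

j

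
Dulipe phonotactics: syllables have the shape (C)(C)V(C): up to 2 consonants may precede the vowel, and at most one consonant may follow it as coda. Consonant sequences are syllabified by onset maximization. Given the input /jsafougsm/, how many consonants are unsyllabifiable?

The consonants /s/, /m/ cannot be parsed into a legal (C)(C)V(C) syllable (at most one coda consonant is licensed; onsets may contain at most 2 consonants).

2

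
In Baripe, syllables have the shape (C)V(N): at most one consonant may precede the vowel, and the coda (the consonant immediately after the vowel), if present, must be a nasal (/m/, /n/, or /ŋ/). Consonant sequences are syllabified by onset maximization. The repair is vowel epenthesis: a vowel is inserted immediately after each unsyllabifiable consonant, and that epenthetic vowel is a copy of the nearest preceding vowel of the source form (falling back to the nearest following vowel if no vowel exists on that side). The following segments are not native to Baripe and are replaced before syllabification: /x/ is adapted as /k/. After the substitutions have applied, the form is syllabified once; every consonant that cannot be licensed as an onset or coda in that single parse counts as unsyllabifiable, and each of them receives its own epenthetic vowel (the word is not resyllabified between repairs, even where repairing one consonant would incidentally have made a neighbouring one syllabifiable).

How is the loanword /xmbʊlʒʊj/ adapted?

kʊmʊbʊlʊʒʊjʊ

Substitution: /x/ → /k/, giving /kmbʊlʒʊj/.
Syllabifying with onset maximization leaves /k/, /m/, /l/, /j/ stranded (only a nasal (/m/, /n/, or /ŋ/) is licensed in coda position; onsets are limited to one consonant).
Each unlicensed consonant becomes the onset of a new syllable: /k/ → /kʊ/, /m/ → /mʊ/, /l/ → /lʊ/, /j/ → /jʊ/.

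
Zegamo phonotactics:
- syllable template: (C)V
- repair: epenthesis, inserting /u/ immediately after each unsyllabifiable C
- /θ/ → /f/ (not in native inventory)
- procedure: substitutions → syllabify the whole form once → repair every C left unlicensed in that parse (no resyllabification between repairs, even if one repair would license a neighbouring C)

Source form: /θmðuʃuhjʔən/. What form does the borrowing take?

Substitution: /θ/ → /f/, giving /fmðuʃuhjʔən/.
Under (C)V, the unsyllabifiable consonants are /f/, /m/, /h/, /j/, /n/ (no codas are permitted; onsets are limited to one consonant).
Epenthesis after each stranded consonant: /f/ → /fu/, /m/ → /mu/, /h/ → /hu/, /j/ → /ju/, /n/ → /nu/.

fumuðuʃuhujuʔənu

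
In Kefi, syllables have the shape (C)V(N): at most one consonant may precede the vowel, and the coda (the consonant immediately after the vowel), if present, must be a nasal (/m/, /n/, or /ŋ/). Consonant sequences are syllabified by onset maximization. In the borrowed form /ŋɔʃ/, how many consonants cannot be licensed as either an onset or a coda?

Under (C)V(N), the unsyllabifiable consonants are /ʃ/ (only a nasal (/m/, /n/, or /ŋ/) is licensed in coda position; onsets are limited to one consonant).

1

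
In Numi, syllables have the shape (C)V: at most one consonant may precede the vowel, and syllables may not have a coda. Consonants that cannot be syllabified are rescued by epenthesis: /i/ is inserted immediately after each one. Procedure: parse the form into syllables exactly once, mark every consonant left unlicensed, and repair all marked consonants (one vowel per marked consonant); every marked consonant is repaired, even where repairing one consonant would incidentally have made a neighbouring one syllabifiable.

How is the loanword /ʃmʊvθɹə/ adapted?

Syllabifying with onset maximization leaves /ʃ/, /v/, /θ/ stranded (no codas are permitted; onsets are limited to one consonant).
Epenthesis after each stranded consonant: /ʃ/ → /ʃi/, /v/ → /vi/, /θ/ → /θi/.

ʃimʊviθiɹə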